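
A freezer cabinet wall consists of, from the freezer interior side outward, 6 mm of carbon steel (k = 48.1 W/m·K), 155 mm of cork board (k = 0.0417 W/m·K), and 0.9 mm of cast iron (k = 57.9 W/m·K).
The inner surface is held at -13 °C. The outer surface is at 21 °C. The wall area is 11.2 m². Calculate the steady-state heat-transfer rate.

Treating each layer as a thermal resistance in series:
R_carbon steel = L/(kA) = 0.006/(48.1×11.2) = 1.114×10^-5 K/W
R_cork board = L/(kA) = 0.155/(0.0417×11.2) = 0.3319 K/W
R_cast iron = L/(kA) = 0.0009/(57.9×11.2) = 1.388×10^-6 K/W
R_total = 0.3319 K/W
Q = ΔT / R_total = 34 / 0.3319

Q ≈ 102 W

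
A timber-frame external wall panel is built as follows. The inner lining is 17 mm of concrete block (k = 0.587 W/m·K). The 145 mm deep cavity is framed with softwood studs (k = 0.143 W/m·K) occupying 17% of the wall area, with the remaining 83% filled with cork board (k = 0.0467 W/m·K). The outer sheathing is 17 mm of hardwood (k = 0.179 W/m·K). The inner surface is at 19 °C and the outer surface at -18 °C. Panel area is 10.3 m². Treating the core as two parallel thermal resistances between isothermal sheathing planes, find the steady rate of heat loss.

Sheathing layers in series; stud and cavity paths in parallel between them.
R_inner = 0.017/(0.587×10.3) = 0.002812 K/W
R_stud  = 0.145/(0.143×0.17×10.3) = 0.5791 K/W
R_cav   = 0.145/(0.0467×0.83×10.3) = 0.3632 K/W
1/R_core = 1/R_stud + 1/R_cav → R_core = 0.2232 K/W
R_outer = 0.017/(0.179×10.3) = 0.009221 K/W
R_total = 0.2352 K/W
Q = ΔT/R_total = 37/0.2352

Q ≈ 157 W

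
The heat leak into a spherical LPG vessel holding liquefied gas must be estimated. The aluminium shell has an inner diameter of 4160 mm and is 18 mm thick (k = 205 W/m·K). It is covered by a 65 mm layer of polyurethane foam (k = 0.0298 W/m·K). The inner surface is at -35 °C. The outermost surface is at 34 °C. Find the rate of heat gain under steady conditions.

Radial (spherical) resistances in series:
R_aluminium shell = (1/2.08 − 1/2.098)/(4π×205) = 1.601×10^-6 K/W
R_polyurethane foam = (1/2.098 − 1/2.163)/(4π×0.0298) = 0.03825 K/W
R_total = 0.03825 K/W
Q = ΔT/R_total = 69/0.03825

Q ≈ 1800 W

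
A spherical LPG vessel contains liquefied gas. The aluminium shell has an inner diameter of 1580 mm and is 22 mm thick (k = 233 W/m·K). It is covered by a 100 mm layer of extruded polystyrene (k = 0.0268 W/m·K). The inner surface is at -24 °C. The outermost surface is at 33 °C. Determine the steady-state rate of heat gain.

Q ≈ 142 W

Each spherical layer contributes R = (1/r_i − 1/r_o)/(4πk):
R_aluminium shell = (1/0.79 − 1/0.812)/(4π×233) = 1.171×10^-5 K/W
R_extruded polystyrene = (1/0.812 − 1/0.912)/(4π×0.0268) = 0.401 K/W
R_total = 0.401 K/W
Q = ΔT/R_total = 57/0.401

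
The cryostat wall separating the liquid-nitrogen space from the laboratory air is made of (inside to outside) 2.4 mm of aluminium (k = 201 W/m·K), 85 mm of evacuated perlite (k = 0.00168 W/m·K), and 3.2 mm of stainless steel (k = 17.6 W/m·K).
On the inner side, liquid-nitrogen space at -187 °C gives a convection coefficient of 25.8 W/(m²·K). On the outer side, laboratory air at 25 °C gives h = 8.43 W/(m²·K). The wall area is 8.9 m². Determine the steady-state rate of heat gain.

Treating each layer as a thermal resistance in series:
R_inner film = 1/(h_i·A) = 1/(25.8×8.9) = 0.004355 K/W
R_aluminium = L/(kA) = 0.0024/(201×8.9) = 1.342×10^-6 K/W
R_evacuated perlite = L/(kA) = 0.085/(0.00168×8.9) = 5.685 K/W
R_stainless steel = L/(kA) = 0.0032/(17.6×8.9) = 2.043×10^-5 K/W
R_outer film = 1/(h_o·A) = 1/(8.43×8.9) = 0.01333 K/W
R_total = 5.703 K/W
Q = ΔT / R_total = 212 / 5.703

Q ≈ 37.2 W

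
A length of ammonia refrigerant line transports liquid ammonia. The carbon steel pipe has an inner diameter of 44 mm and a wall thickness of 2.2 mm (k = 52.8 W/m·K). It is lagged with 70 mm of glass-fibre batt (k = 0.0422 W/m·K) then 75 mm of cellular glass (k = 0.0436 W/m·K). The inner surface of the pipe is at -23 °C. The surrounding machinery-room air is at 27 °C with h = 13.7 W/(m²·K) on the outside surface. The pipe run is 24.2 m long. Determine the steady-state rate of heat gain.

Q ≈ 165 W

Per-layer cylindrical resistances, series-summed:
R_carbon steel pipe wall = ln(24.2/22)/(2π×52.8×24.2) = 1.187×10^-5 K/W
R_glass-fibre batt = ln(94.2/24.2)/(2π×0.0422×24.2) = 0.2118 K/W
R_cellular glass = ln(169.2/94.2)/(2π×0.0436×24.2) = 0.08834 K/W
R_outer film = 1/(h_o·2πr_oL) = 1/(13.7×2π×0.1692×24.2) = 0.002837 K/W
R_total = 0.303 K/W
Q = ΔT/R_total = 50/0.303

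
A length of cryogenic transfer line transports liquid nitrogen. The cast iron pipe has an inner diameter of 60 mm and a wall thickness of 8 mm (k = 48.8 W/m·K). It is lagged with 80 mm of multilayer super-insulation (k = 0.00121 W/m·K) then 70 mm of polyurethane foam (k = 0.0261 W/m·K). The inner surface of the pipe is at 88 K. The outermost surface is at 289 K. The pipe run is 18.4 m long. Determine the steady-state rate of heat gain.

For a radial system each layer contributes R = ln(r_out/r_in)/(2πkL); films add R = 1/(hA).
R_cast iron pipe wall = ln(38/30)/(2π×48.8×18.4) = 4.19×10^-5 K/W
R_multilayer super-insulation = ln(118/38)/(2π×0.00121×18.4) = 8.1 K/W
R_polyurethane foam = ln(188/118)/(2π×0.0261×18.4) = 0.1544 K/W
R_total = 8.254 K/W
Q = ΔT/R_total = 201/8.254

Q ≈ 24.4 W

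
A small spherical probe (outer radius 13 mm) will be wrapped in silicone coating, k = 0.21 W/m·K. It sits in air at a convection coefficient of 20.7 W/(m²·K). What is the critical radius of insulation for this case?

For a sphere r_cr = 2k/h = 2×0.21/20.7
r_cr = 20.3 mm; since the bare radius (13 mm) is below r_cr, adding a thin layer of insulation will *increase* heat loss.

r_cr ≈ 20.3 mm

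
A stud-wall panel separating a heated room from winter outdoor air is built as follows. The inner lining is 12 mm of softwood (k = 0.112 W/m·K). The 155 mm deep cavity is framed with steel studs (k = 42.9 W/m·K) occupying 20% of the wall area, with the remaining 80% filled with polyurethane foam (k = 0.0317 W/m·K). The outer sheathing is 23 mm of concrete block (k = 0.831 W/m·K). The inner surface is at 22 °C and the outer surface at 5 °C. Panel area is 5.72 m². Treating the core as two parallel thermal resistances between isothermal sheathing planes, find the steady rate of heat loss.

Q ≈ 636 W

Sheathing layers in series; stud and cavity paths in parallel between them.
R_inner = 0.012/(0.112×5.72) = 0.01873 K/W
R_stud  = 0.155/(42.9×0.2×5.72) = 0.003158 K/W
R_cav   = 0.155/(0.0317×0.8×5.72) = 1.069 K/W
1/R_core = 1/R_stud + 1/R_cav → R_core = 0.003149 K/W
R_outer = 0.023/(0.831×5.72) = 0.004839 K/W
R_total = 0.02672 K/W
Q = ΔT/R_total = 17/0.02672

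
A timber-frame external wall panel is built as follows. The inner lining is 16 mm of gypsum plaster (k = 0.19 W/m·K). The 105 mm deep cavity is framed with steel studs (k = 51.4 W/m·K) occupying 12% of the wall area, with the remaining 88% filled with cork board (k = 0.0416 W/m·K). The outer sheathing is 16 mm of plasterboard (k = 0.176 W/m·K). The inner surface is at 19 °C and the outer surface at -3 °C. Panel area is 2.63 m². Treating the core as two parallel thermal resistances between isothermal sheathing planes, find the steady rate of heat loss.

Q ≈ 301 W

Sheathing layers in series; stud and cavity paths in parallel between them.
R_inner = 0.016/(0.19×2.63) = 0.03202 K/W
R_stud  = 0.105/(51.4×0.12×2.63) = 0.006473 K/W
R_cav   = 0.105/(0.0416×0.88×2.63) = 1.091 K/W
1/R_core = 1/R_stud + 1/R_cav → R_core = 0.006435 K/W
R_outer = 0.016/(0.176×2.63) = 0.03457 K/W
R_total = 0.07302 K/W
Q = ΔT/R_total = 22/0.07302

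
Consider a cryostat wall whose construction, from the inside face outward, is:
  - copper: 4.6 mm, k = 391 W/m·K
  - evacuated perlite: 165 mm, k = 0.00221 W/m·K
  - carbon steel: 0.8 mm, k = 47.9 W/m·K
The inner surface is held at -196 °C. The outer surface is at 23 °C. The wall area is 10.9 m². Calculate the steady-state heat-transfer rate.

Q ≈ 32 W

Treating each layer as a thermal resistance in series:
R_copper = L/(kA) = 0.0046/(391×10.9) = 1.079×10^-6 K/W
R_evacuated perlite = L/(kA) = 0.165/(0.00221×10.9) = 6.85 K/W
R_carbon steel = L/(kA) = 0.0008/(47.9×10.9) = 1.532×10^-6 K/W
R_total = 6.85 K/W
Q = ΔT / R_total = 219 / 6.85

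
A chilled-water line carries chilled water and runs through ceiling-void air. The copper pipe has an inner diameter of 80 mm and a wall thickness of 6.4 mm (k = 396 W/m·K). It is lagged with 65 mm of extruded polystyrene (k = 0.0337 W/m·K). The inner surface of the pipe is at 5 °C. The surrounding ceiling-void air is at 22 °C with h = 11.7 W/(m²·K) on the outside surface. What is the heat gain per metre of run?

q′ ≈ 3.99 W/m

Treating each annulus and film as a series resistance:
R_copper pipe wall = ln(46.4/40)/(2π×396×1) = 5.965×10^-5 K/W
R_extruded polystyrene = ln(111.4/46.4)/(2π×0.0337×1) = 4.136 K/W
R_outer film = 1/(h_o·2πr_oL) = 1/(11.7×2π×0.1114×1) = 0.1221 K/W
R_total = 4.258 K/W
Q = ΔT/R_total = 17/4.258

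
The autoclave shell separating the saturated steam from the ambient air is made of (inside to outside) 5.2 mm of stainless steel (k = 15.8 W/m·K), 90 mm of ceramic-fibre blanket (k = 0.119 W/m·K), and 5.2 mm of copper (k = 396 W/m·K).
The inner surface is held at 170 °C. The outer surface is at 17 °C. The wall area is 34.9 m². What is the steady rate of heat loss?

Series thermal resistances:
R_stainless steel = L/(kA) = 0.0052/(15.8×34.9) = 9.43×10^-6 K/W
R_ceramic-fibre blanket = L/(kA) = 0.09/(0.119×34.9) = 0.02167 K/W
R_copper = L/(kA) = 0.0052/(396×34.9) = 3.763×10^-7 K/W
R_total = 0.02168 K/W
Q = ΔT / R_total = 153 / 0.02168

Q ≈ 7060 W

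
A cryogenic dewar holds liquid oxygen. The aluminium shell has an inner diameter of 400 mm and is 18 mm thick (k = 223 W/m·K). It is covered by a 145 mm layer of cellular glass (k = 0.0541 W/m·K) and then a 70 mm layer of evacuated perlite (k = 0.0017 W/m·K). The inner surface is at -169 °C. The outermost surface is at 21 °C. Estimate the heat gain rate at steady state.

Each spherical layer contributes R = (1/r_i − 1/r_o)/(4πk):
R_aluminium shell = (1/0.2 − 1/0.218)/(4π×223) = 1.473×10^-4 K/W
R_cellular glass = (1/0.218 − 1/0.363)/(4π×0.0541) = 2.695 K/W
R_evacuated perlite = (1/0.363 − 1/0.433)/(4π×0.0017) = 20.85 K/W
R_total = 23.54 K/W
Q = ΔT/R_total = 190/23.54

Q ≈ 8.07 W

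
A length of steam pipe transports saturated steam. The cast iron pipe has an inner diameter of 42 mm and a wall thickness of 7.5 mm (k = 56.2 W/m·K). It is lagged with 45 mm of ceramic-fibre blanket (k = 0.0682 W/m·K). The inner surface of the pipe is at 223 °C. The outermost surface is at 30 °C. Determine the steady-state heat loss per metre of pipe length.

q′ ≈ 87.3 W/m

Radial resistances (cylindrical: R_cond = ln(r_o/r_i)/(2πkL), R_conv = 1/(h·2πrL)):
R_cast iron pipe wall = ln(28.5/21)/(2π×56.2×1) = 8.648×10^-4 K/W
R_ceramic-fibre blanket = ln(73.5/28.5)/(2π×0.0682×1) = 2.211 K/W
R_total = 2.212 K/W
Q = ΔT/R_total = 193/2.212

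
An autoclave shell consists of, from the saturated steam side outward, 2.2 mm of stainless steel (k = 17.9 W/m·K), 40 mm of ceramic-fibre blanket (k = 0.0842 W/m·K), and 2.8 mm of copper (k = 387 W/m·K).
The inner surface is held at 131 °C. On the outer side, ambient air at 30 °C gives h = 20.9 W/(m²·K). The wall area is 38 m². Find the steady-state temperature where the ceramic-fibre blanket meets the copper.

T ≈ 39.2 °C

Series thermal resistances:
R_stainless steel = L/(kA) = 0.0022/(17.9×38) = 3.234×10^-6 K/W
R_ceramic-fibre blanket = L/(kA) = 0.04/(0.0842×38) = 0.0125 K/W
R_copper = L/(kA) = 0.0028/(387×38) = 1.904×10^-7 K/W
R_outer film = 1/(h_o·A) = 1/(20.9×38) = 0.001259 K/W
R_total = 0.01376 K/W;  Q = ΔT/R_total = 101/0.01376 = 7338 W
T_interface = T_inner − Q·ΣR(inner→interface) = 131 − 7340×0.0125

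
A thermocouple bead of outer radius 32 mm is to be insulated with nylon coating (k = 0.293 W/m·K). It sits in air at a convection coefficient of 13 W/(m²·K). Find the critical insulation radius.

r_cr ≈ 45.1 mm

For a sphere r_cr = 2k/h = 2×0.293/13
r_cr = 45.1 mm; since the bare radius (32 mm) is below r_cr, adding a thin layer of insulation will *increase* heat loss.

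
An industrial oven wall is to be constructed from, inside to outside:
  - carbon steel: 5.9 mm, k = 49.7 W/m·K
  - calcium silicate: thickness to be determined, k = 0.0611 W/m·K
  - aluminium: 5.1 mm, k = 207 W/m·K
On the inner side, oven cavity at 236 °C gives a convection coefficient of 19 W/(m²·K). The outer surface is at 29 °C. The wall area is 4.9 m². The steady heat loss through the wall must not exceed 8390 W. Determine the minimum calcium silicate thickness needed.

L ≈ 4.16 mm

Using the resistance-network approach (series):
R_inner film = 1/(h_i·A) = 1/(19×4.9) = 0.01074 K/W
R_carbon steel = L/(kA) = 0.0059/(49.7×4.9) = 2.423×10^-5 K/W
R_aluminium = L/(kA) = 0.0051/(207×4.9) = 5.028×10^-6 K/W
Sum of the known resistances R_other = 0.01077 K/W
Required total resistance R_tot = ΔT/Q_allow = 207/8390 = 0.02467 K/W
R_calcium silicate = R_tot − R_other = 0.0139 K/W
L = R·k·A = 0.0139×0.0611×4.9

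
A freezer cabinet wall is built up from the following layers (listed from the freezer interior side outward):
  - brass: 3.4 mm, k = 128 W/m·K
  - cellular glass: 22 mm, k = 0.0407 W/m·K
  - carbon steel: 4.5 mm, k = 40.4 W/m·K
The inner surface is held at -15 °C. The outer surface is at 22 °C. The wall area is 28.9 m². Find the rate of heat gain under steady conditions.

Series thermal resistances:
R_brass = L/(kA) = 0.0034/(128×28.9) = 9.191×10^-7 K/W
R_cellular glass = L/(kA) = 0.022/(0.0407×28.9) = 0.0187 K/W
R_carbon steel = L/(kA) = 0.0045/(40.4×28.9) = 3.854×10^-6 K/W
R_total = 0.01871 K/W
Q = ΔT / R_total = 37 / 0.01871

Q ≈ 1980 W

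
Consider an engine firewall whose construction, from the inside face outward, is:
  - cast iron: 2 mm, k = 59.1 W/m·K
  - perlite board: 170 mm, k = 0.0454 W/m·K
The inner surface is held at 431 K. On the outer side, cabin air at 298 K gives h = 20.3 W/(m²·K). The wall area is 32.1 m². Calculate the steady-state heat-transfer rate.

Model the wall as resistances in series:
R_cast iron = L/(kA) = 0.002/(59.1×32.1) = 1.054×10^-6 K/W
R_perlite board = L/(kA) = 0.17/(0.0454×32.1) = 0.1167 K/W
R_outer film = 1/(h_o·A) = 1/(20.3×32.1) = 0.001535 K/W
R_total = 0.1182 K/W
Q = ΔT / R_total = 133 / 0.1182

Q ≈ 1130 W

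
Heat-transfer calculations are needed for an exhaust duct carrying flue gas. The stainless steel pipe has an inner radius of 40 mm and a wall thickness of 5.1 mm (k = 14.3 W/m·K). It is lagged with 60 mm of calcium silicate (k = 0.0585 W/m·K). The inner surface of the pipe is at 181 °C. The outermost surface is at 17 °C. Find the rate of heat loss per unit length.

For a radial system each layer contributes R = ln(r_out/r_in)/(2πkL); films add R = 1/(hA).
R_stainless steel pipe wall = ln(45.1/40)/(2π×14.3×1) = 0.001336 K/W
R_calcium silicate = ln(105.1/45.1)/(2π×0.0585×1) = 2.302 K/W
R_total = 2.303 K/W
Q = ΔT/R_total = 164/2.303

q′ ≈ 71.2 W/m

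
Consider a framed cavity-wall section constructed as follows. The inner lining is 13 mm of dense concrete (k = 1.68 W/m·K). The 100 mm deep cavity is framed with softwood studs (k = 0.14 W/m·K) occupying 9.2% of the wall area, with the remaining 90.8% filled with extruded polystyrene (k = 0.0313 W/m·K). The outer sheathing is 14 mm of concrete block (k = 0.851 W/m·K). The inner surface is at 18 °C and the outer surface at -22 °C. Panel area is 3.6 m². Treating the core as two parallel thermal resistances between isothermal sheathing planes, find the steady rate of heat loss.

Sheathing layers in series; stud and cavity paths in parallel between them.
R_inner = 0.013/(1.68×3.6) = 0.002149 K/W
R_stud  = 0.1/(0.14×0.092×3.6) = 2.157 K/W
R_cav   = 0.1/(0.0313×0.908×3.6) = 0.9774 K/W
1/R_core = 1/R_stud + 1/R_cav → R_core = 0.6726 K/W
R_outer = 0.014/(0.851×3.6) = 0.00457 K/W
R_total = 0.6793 K/W
Q = ΔT/R_total = 40/0.6793

Q ≈ 58.9 W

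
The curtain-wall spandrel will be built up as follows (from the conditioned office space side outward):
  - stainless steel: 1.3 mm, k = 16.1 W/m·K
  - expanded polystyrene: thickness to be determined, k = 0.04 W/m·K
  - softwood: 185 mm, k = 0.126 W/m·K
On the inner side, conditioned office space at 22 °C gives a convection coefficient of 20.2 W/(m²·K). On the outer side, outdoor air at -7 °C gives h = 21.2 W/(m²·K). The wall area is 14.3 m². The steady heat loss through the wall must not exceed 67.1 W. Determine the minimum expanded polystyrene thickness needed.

Model the wall as resistances in series:
R_inner film = 1/(h_i·A) = 1/(20.2×14.3) = 0.003462 K/W
R_stainless steel = L/(kA) = 0.0013/(16.1×14.3) = 5.647×10^-6 K/W
R_softwood = L/(kA) = 0.185/(0.126×14.3) = 0.1027 K/W
R_outer film = 1/(h_o·A) = 1/(21.2×14.3) = 0.003299 K/W
Sum of the known resistances R_other = 0.1094 K/W
Required total resistance R_tot = ΔT/Q_allow = 29/67.1 = 0.4322 K/W
R_expanded polystyrene = R_tot − R_other = 0.3227 K/W
L = R·k·A = 0.3227×0.04×14.3

L ≈ 185 mm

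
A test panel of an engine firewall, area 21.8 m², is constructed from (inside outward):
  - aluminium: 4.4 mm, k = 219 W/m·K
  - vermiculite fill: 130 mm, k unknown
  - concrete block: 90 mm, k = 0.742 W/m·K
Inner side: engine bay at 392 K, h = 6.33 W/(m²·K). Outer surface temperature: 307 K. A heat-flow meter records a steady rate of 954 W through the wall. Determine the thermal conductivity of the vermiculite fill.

Treating each layer as a thermal resistance in series:
R_inner film = 1/(h_i·A) = 1/(6.33×21.8) = 0.007247 K/W
R_aluminium = L/(kA) = 0.0044/(219×21.8) = 9.216×10^-7 K/W
R_concrete block = L/(kA) = 0.09/(0.742×21.8) = 0.005564 K/W
Sum of known resistances R_other = 0.01281 K/W
Total R = ΔT/Q = 85/954 = 0.0891 K/W
R_vermiculite fill = R_total − R_other = 0.07629 K/W
k = L/(R·A) = 0.13/(0.07629×21.8)

k ≈ 0.0782 W/(m·K)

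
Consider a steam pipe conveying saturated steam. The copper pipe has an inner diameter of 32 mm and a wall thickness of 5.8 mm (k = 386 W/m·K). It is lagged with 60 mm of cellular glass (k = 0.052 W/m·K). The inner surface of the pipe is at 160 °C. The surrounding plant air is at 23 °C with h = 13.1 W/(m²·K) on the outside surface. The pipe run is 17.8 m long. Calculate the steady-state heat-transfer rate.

Cylindrical conduction, so R = ln(r₂/r₁)/(2πkL) per layer, in series:
R_copper pipe wall = ln(21.8/16)/(2π×386×17.8) = 7.165×10^-6 K/W
R_cellular glass = ln(81.8/21.8)/(2π×0.052×17.8) = 0.2274 K/W
R_outer film = 1/(h_o·2πr_oL) = 1/(13.1×2π×0.0818×17.8) = 0.008344 K/W
R_total = 0.2357 K/W
Q = ΔT/R_total = 137/0.2357

Q ≈ 581 W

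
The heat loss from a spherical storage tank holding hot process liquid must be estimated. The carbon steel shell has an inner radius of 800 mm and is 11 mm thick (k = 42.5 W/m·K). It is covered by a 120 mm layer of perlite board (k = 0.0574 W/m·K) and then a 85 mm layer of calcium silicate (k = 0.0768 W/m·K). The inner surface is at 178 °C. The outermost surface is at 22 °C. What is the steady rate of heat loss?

Q ≈ 498 W

For a spherical shell R = (1/r₁ − 1/r₂)/(4πk); film R = 1/(h·4πr²). In series:
R_carbon steel shell = (1/0.8 − 1/0.811)/(4π×42.5) = 3.175×10^-5 K/W
R_perlite board = (1/0.811 − 1/0.931)/(4π×0.0574) = 0.2203 K/W
R_calcium silicate = (1/0.931 − 1/1.016)/(4π×0.0768) = 0.09311 K/W
R_total = 0.3135 K/W
Q = ΔT/R_total = 156/0.3135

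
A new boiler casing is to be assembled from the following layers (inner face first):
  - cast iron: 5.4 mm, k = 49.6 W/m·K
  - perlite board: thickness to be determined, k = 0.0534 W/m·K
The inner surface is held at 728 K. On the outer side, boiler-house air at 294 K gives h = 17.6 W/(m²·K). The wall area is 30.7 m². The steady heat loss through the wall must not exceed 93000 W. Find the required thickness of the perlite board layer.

L ≈ 4.61 mm

Using the resistance-network approach (series):
R_cast iron = L/(kA) = 0.0054/(49.6×30.7) = 3.546×10^-6 K/W
R_outer film = 1/(h_o·A) = 1/(17.6×30.7) = 0.001851 K/W
Sum of the known resistances R_other = 0.001854 K/W
Required total resistance R_tot = ΔT/Q_allow = 434/93000 = 0.004667 K/W
R_perlite board = R_tot − R_other = 0.002812 K/W
L = R·k·A = 0.002812×0.0534×30.7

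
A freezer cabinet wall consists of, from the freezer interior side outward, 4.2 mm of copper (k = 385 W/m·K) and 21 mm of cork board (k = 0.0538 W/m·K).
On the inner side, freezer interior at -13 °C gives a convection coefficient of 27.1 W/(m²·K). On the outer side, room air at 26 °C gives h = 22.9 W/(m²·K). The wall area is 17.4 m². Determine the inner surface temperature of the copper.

T ≈ -9.94 °C

Using the resistance-network approach (series):
R_inner film = 1/(h_i·A) = 1/(27.1×17.4) = 0.002121 K/W
R_copper = L/(kA) = 0.0042/(385×17.4) = 6.27×10^-7 K/W
R_cork board = L/(kA) = 0.021/(0.0538×17.4) = 0.02243 K/W
R_outer film = 1/(h_o·A) = 1/(22.9×17.4) = 0.00251 K/W
R_total = 0.02706 K/W;  Q = ΔT/R_total = 39/0.02706 = 1441 W
T_interface = T_inner + Q·ΣR(inner→interface) = -13 + 1440×0.002121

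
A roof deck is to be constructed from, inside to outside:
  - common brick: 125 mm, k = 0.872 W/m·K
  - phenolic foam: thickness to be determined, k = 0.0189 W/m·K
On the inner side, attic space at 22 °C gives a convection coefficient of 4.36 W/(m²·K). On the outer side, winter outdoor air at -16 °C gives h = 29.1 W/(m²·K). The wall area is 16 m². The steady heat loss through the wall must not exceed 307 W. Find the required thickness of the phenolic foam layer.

Series thermal resistances:
R_inner film = 1/(h_i·A) = 1/(4.36×16) = 0.01433 K/W
R_common brick = L/(kA) = 0.125/(0.872×16) = 0.008959 K/W
R_outer film = 1/(h_o·A) = 1/(29.1×16) = 0.002148 K/W
Sum of the known resistances R_other = 0.02544 K/W
Required total resistance R_tot = ΔT/Q_allow = 38/307 = 0.1238 K/W
R_phenolic foam = R_tot − R_other = 0.09834 K/W
L = R·k·A = 0.09834×0.0189×16

L ≈ 29.7 mm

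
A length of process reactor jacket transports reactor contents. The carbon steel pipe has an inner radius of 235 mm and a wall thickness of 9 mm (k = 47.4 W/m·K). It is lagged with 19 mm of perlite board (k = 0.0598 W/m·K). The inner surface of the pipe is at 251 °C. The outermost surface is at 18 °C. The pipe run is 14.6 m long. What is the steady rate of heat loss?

For a radial system each layer contributes R = ln(r_out/r_in)/(2πkL); films add R = 1/(hA).
R_carbon steel pipe wall = ln(244/235)/(2π×47.4×14.6) = 8.643×10^-6 K/W
R_perlite board = ln(263/244)/(2π×0.0598×14.6) = 0.01367 K/W
R_total = 0.01368 K/W
Q = ΔT/R_total = 233/0.01368

Q ≈ 17000 W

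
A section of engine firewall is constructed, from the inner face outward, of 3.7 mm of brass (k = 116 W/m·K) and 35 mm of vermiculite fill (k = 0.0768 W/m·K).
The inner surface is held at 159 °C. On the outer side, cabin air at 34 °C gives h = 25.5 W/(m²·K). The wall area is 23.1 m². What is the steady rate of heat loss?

Q ≈ 5830 W

Thermal resistances in series:
R_brass = L/(kA) = 0.0037/(116×23.1) = 1.381×10^-6 K/W
R_vermiculite fill = L/(kA) = 0.035/(0.0768×23.1) = 0.01973 K/W
R_outer film = 1/(h_o·A) = 1/(25.5×23.1) = 0.001698 K/W
R_total = 0.02143 K/W
Q = ΔT / R_total = 125 / 0.02143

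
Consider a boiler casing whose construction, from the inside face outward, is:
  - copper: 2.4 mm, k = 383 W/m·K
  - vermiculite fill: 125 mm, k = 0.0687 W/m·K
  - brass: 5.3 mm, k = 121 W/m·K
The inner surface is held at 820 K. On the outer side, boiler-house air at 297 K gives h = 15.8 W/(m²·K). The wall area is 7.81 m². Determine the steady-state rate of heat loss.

Model the wall as resistances in series:
R_copper = L/(kA) = 0.0024/(383×7.81) = 8.023×10^-7 K/W
R_vermiculite fill = L/(kA) = 0.125/(0.0687×7.81) = 0.233 K/W
R_brass = L/(kA) = 0.0053/(121×7.81) = 5.608×10^-6 K/W
R_outer film = 1/(h_o·A) = 1/(15.8×7.81) = 0.008104 K/W
R_total = 0.2411 K/W
Q = ΔT / R_total = 523 / 0.2411

Q ≈ 2170 W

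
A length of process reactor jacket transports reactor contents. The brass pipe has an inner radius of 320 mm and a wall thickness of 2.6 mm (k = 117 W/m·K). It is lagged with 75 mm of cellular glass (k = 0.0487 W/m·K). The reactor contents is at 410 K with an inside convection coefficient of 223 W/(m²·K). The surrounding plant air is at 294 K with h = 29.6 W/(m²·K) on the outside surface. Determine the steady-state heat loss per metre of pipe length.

Per-layer cylindrical resistances, series-summed:
R_inner film = 1/(h_i·2πr₁L) = 1/(223×2π×0.32×1) = 0.00223 K/W
R_brass pipe wall = ln(322.6/320)/(2π×117×1) = 1.101×10^-5 K/W
R_cellular glass = ln(397.6/322.6)/(2π×0.0487×1) = 0.6831 K/W
R_outer film = 1/(h_o·2πr_oL) = 1/(29.6×2π×0.3976×1) = 0.01352 K/W
R_total = 0.6989 K/W
Q = ΔT/R_total = 116/0.6989

q′ ≈ 166 W/m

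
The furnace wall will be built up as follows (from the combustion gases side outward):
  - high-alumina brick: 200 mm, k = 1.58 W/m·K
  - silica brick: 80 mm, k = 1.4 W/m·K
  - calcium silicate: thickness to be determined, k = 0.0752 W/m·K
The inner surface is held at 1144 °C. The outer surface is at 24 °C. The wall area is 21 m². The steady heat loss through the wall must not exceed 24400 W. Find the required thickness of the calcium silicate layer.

Thermal resistances in series:
R_high-alumina brick = L/(kA) = 0.2/(1.58×21) = 0.006028 K/W
R_silica brick = L/(kA) = 0.08/(1.4×21) = 0.002721 K/W
Sum of the known resistances R_other = 0.008749 K/W
Required total resistance R_tot = ΔT/Q_allow = 1120/24400 = 0.0459 K/W
R_calcium silicate = R_tot − R_other = 0.03715 K/W
L = R·k·A = 0.03715×0.0752×21

L ≈ 58.7 mm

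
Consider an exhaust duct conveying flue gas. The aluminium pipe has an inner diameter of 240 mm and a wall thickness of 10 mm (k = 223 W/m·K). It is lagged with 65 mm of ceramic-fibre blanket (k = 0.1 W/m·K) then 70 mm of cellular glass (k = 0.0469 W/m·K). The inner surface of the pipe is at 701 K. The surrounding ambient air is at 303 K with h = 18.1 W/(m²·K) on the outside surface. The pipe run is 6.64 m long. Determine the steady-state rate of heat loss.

Treating each annulus and film as a series resistance:
R_aluminium pipe wall = ln(130/120)/(2π×223×6.64) = 8.603×10^-6 K/W
R_ceramic-fibre blanket = ln(195/130)/(2π×0.1×6.64) = 0.09719 K/W
R_cellular glass = ln(265/195)/(2π×0.0469×6.64) = 0.1568 K/W
R_outer film = 1/(h_o·2πr_oL) = 1/(18.1×2π×0.265×6.64) = 0.004997 K/W
R_total = 0.259 K/W
Q = ΔT/R_total = 398/0.259

Q ≈ 1540 W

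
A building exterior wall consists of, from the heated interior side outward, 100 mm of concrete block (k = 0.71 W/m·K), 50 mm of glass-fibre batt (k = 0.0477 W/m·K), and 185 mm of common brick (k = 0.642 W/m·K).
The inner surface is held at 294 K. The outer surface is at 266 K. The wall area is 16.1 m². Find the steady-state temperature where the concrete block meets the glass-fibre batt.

Model the wall as resistances in series:
R_concrete block = L/(kA) = 0.1/(0.71×16.1) = 0.008748 K/W
R_glass-fibre batt = L/(kA) = 0.05/(0.0477×16.1) = 0.06511 K/W
R_common brick = L/(kA) = 0.185/(0.642×16.1) = 0.0179 K/W
R_total = 0.09175 K/W;  Q = ΔT/R_total = 28/0.09175 = 305.2 W
T_interface = T_inner − Q·ΣR(inner→interface) = 294 − 305×0.008748

T ≈ 291 K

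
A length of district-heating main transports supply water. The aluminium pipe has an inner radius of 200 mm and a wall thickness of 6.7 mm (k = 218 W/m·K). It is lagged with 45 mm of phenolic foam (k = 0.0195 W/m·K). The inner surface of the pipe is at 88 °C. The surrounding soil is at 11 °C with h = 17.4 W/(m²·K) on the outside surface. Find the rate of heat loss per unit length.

q′ ≈ 46.8 W/m

Cylindrical conduction, so R = ln(r₂/r₁)/(2πkL) per layer, in series:
R_aluminium pipe wall = ln(206.7/200)/(2π×218×1) = 2.406×10^-5 K/W
R_phenolic foam = ln(251.7/206.7)/(2π×0.0195×1) = 1.608 K/W
R_outer film = 1/(h_o·2πr_oL) = 1/(17.4×2π×0.2517×1) = 0.03634 K/W
R_total = 1.644 K/W
Q = ΔT/R_total = 77/1.644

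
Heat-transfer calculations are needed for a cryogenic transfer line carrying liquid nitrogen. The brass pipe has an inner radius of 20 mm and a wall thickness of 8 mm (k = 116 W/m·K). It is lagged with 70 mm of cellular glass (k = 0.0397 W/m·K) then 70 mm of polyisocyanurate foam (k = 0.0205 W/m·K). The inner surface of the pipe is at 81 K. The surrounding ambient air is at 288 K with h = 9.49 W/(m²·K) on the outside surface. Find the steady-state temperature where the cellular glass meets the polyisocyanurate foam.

T ≈ 193 K

Per-layer cylindrical resistances, series-summed:
R_brass pipe wall = ln(28/20)/(2π×116×1) = 4.616×10^-4 K/W
R_cellular glass = ln(98/28)/(2π×0.0397×1) = 5.022 K/W
R_polyisocyanurate foam = ln(168/98)/(2π×0.0205×1) = 4.185 K/W
R_outer film = 1/(h_o·2πr_oL) = 1/(9.49×2π×0.168×1) = 0.09983 K/W
R_total = 9.307 K/W
Q = ΔT/R_total = 207/9.307
Q = 22.2 W/m
T_interface = T_inner + Q·ΣR(inner→interface) = 81 + 22.2×5.023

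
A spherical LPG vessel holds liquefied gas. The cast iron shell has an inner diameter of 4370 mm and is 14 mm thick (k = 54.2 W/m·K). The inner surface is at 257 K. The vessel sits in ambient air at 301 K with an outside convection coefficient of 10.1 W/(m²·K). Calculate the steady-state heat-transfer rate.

Q ≈ 26900 W

For a spherical shell R = (1/r₁ − 1/r₂)/(4πk); film R = 1/(h·4πr²). In series:
R_cast iron shell = (1/2.185 − 1/2.199)/(4π×54.2) = 4.278×10^-6 K/W
R_outer film = 1/(h·4πr_o²) = 1/(10.1×4π×2.199²) = 0.001629 K/W
R_total = 0.001634 K/W
Q = ΔT/R_total = 44/0.001634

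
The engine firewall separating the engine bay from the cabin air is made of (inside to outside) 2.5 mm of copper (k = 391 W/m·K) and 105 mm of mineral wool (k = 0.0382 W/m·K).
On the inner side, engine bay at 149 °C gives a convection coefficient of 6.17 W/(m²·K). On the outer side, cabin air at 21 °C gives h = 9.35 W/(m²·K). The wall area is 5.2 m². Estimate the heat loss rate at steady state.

Using the resistance-network approach (series):
R_inner film = 1/(h_i·A) = 1/(6.17×5.2) = 0.03117 K/W
R_copper = L/(kA) = 0.0025/(391×5.2) = 1.23×10^-6 K/W
R_mineral wool = L/(kA) = 0.105/(0.0382×5.2) = 0.5286 K/W
R_outer film = 1/(h_o·A) = 1/(9.35×5.2) = 0.02057 K/W
R_total = 0.5803 K/W
Q = ΔT / R_total = 128 / 0.5803

Q ≈ 221 W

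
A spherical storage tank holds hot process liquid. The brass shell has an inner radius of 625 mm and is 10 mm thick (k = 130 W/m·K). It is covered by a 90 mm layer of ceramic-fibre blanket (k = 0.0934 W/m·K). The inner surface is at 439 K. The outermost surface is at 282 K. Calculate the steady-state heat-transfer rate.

For a spherical shell R = (1/r₁ − 1/r₂)/(4πk); film R = 1/(h·4πr²). In series:
R_brass shell = (1/0.625 − 1/0.635)/(4π×130) = 1.542×10^-5 K/W
R_ceramic-fibre blanket = (1/0.635 − 1/0.725)/(4π×0.0934) = 0.1666 K/W
R_total = 0.1666 K/W
Q = ΔT/R_total = 157/0.1666

Q ≈ 943 W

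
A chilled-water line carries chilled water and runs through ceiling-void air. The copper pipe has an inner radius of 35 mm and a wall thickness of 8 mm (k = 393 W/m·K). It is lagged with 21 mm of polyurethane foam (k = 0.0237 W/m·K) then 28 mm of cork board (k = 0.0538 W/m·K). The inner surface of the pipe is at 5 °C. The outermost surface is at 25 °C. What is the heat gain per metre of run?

For a radial system each layer contributes R = ln(r_out/r_in)/(2πkL); films add R = 1/(hA).
R_copper pipe wall = ln(43/35)/(2π×393×1) = 8.336×10^-5 K/W
R_polyurethane foam = ln(64/43)/(2π×0.0237×1) = 2.671 K/W
R_cork board = ln(92/64)/(2π×0.0538×1) = 1.074 K/W
R_total = 3.744 K/W
Q = ΔT/R_total = 20/3.744

q′ ≈ 5.34 W/m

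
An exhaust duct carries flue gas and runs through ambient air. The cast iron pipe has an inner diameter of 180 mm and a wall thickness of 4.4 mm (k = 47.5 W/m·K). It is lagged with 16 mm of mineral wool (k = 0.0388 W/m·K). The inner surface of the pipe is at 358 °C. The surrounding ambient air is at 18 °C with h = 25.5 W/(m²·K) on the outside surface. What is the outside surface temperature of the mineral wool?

T ≈ 45.5 °C

For a radial system each layer contributes R = ln(r_out/r_in)/(2πkL); films add R = 1/(hA).
R_cast iron pipe wall = ln(94.4/90)/(2π×47.5×1) = 1.599×10^-4 K/W
R_mineral wool = ln(110.4/94.4)/(2π×0.0388×1) = 0.6422 K/W
R_outer film = 1/(h_o·2πr_oL) = 1/(25.5×2π×0.1104×1) = 0.05653 K/W
R_total = 0.6989 K/W
Q = ΔT/R_total = 340/0.6989
Q = 486 W/m
T_interface = T_inner − Q·ΣR(inner→interface) = 358 − 486×0.6424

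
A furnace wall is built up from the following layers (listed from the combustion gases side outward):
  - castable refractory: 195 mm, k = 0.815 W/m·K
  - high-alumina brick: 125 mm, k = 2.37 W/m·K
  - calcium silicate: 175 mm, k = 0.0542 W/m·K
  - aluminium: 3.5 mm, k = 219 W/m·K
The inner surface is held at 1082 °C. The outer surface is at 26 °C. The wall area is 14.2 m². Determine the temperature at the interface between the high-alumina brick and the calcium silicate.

Using the resistance-network approach (series):
R_castable refractory = L/(kA) = 0.195/(0.815×14.2) = 0.01685 K/W
R_high-alumina brick = L/(kA) = 0.125/(2.37×14.2) = 0.003714 K/W
R_calcium silicate = L/(kA) = 0.175/(0.0542×14.2) = 0.2274 K/W
R_aluminium = L/(kA) = 0.0035/(219×14.2) = 1.125×10^-6 K/W
R_total = 0.2479 K/W;  Q = ΔT/R_total = 1056/0.2479 = 4259 W
T_interface = T_inner − Q·ΣR(inner→interface) = 1082 − 4260×0.02056

T ≈ 994 °C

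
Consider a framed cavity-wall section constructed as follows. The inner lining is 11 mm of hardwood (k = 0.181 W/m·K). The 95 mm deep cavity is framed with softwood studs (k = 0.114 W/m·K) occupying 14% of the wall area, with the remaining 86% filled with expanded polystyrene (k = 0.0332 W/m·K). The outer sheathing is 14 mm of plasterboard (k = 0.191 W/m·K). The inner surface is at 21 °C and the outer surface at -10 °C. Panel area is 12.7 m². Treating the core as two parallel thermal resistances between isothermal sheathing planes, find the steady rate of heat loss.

Sheathing layers in series; stud and cavity paths in parallel between them.
R_inner = 0.011/(0.181×12.7) = 0.004785 K/W
R_stud  = 0.095/(0.114×0.14×12.7) = 0.4687 K/W
R_cav   = 0.095/(0.0332×0.86×12.7) = 0.262 K/W
1/R_core = 1/R_stud + 1/R_cav → R_core = 0.1681 K/W
R_outer = 0.014/(0.191×12.7) = 0.005772 K/W
R_total = 0.1786 K/W
Q = ΔT/R_total = 31/0.1786

Q ≈ 174 W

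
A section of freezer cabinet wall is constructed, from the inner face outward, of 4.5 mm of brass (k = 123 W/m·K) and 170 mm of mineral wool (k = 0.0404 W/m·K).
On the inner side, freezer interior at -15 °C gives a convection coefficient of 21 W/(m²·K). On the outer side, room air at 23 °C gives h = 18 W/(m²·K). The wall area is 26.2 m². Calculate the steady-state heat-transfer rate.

Thermal resistances in series:
R_inner film = 1/(h_i·A) = 1/(21×26.2) = 0.001818 K/W
R_brass = L/(kA) = 0.0045/(123×26.2) = 1.396×10^-6 K/W
R_mineral wool = L/(kA) = 0.17/(0.0404×26.2) = 0.1606 K/W
R_outer film = 1/(h_o·A) = 1/(18×26.2) = 0.00212 K/W
R_total = 0.1645 K/W
Q = ΔT / R_total = 38 / 0.1645

Q ≈ 231 W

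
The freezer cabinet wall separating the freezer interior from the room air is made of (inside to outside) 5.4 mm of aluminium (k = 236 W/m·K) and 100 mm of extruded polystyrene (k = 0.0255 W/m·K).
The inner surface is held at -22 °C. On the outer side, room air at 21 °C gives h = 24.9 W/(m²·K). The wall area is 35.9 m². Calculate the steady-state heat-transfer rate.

Model the wall as resistances in series:
R_aluminium = L/(kA) = 0.0054/(236×35.9) = 6.374×10^-7 K/W
R_extruded polystyrene = L/(kA) = 0.1/(0.0255×35.9) = 0.1092 K/W
R_outer film = 1/(h_o·A) = 1/(24.9×35.9) = 0.001119 K/W
R_total = 0.1104 K/W
Q = ΔT / R_total = 43 / 0.1104

Q ≈ 390 W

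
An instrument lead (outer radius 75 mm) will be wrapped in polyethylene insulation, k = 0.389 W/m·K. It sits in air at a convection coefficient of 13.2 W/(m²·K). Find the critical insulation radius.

For a cylinder r_cr = k/h = 0.389/13.2
r_cr = 29.5 mm; since the bare radius (75 mm) is above r_cr, any added insulation will reduce heat loss.

r_cr ≈ 29.5 mm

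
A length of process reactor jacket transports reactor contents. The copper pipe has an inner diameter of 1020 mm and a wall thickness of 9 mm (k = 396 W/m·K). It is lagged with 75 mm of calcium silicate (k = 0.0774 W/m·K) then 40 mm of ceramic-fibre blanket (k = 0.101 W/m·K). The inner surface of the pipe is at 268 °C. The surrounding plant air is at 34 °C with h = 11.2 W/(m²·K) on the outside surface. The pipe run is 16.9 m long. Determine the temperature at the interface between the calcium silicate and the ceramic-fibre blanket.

For a radial system each layer contributes R = ln(r_out/r_in)/(2πkL); films add R = 1/(hA).
R_copper pipe wall = ln(519/510)/(2π×396×16.9) = 4.16×10^-7 K/W
R_calcium silicate = ln(594/519)/(2π×0.0774×16.9) = 0.01642 K/W
R_ceramic-fibre blanket = ln(634/594)/(2π×0.101×16.9) = 0.006077 K/W
R_outer film = 1/(h_o·2πr_oL) = 1/(11.2×2π×0.634×16.9) = 0.001326 K/W
R_total = 0.02383 K/W
Q = ΔT/R_total = 234/0.02383
Q = 9820 W
T_interface = T_inner − Q·ΣR(inner→interface) = 268 − 9820×0.01642

T ≈ 107 °C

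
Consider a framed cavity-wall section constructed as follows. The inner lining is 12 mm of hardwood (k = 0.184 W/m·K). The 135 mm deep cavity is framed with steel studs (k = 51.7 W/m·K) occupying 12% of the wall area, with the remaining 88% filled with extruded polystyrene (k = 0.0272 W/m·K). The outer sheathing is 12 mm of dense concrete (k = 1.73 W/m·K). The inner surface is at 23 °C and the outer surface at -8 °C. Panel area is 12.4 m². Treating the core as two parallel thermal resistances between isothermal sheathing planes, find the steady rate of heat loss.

Sheathing layers in series; stud and cavity paths in parallel between them.
R_inner = 0.012/(0.184×12.4) = 0.005259 K/W
R_stud  = 0.135/(51.7×0.12×12.4) = 0.001755 K/W
R_cav   = 0.135/(0.0272×0.88×12.4) = 0.4548 K/W
1/R_core = 1/R_stud + 1/R_cav → R_core = 0.001748 K/W
R_outer = 0.012/(1.73×12.4) = 5.594×10^-4 K/W
R_total = 0.007567 K/W
Q = ΔT/R_total = 31/0.007567

Q ≈ 4100 W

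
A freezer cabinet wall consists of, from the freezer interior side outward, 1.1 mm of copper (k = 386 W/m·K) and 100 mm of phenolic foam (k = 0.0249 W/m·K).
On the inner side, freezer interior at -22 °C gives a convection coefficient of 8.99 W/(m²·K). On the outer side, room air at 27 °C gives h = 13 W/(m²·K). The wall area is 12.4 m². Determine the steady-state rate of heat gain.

Using the resistance-network approach (series):
R_inner film = 1/(h_i·A) = 1/(8.99×12.4) = 0.008971 K/W
R_copper = L/(kA) = 0.0011/(386×12.4) = 2.298×10^-7 K/W
R_phenolic foam = L/(kA) = 0.1/(0.0249×12.4) = 0.3239 K/W
R_outer film = 1/(h_o·A) = 1/(13×12.4) = 0.006203 K/W
R_total = 0.3391 K/W
Q = ΔT / R_total = 49 / 0.3391

Q ≈ 145 W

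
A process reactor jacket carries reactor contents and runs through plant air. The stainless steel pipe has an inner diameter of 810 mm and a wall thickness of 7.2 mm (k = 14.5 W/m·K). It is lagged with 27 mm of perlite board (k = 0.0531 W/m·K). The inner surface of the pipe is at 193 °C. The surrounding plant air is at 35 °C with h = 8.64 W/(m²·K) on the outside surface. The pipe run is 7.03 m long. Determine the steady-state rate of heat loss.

Q ≈ 4780 W

Radial resistances (cylindrical: R_cond = ln(r_o/r_i)/(2πkL), R_conv = 1/(h·2πrL)):
R_stainless steel pipe wall = ln(412.2/405)/(2π×14.5×7.03) = 2.751×10^-5 K/W
R_perlite board = ln(439.2/412.2)/(2π×0.0531×7.03) = 0.02705 K/W
R_outer film = 1/(h_o·2πr_oL) = 1/(8.64×2π×0.4392×7.03) = 0.005966 K/W
R_total = 0.03304 K/W
Q = ΔT/R_total = 158/0.03304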